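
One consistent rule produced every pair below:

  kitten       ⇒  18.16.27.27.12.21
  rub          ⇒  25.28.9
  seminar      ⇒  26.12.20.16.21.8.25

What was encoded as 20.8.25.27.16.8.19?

martial

k is letter #11 and maps to 18: an offset of 7. Each letter is replaced by its alphabet position (a=1..z=26) + 7.
Undoing it on 20.8.25.27.16.8.19: 20→(20−7)÷1=13=m, 8→(8−7)÷1=1=a, 25→(25−7)÷1=18=r, 27→(27−7)÷1=20=t, 16→(16−7)÷1=9=i, 8→(8−7)÷1=1=a, 19→(19−7)÷1=12=l.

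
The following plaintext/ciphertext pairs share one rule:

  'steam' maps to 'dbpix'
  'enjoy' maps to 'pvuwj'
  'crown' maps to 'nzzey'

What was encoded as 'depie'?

A repeating key of period 2 is used — shifts +11, +8 over and over.
Reversing it on depie: d−11=s, e−8=w, p−11=e, i−8=a, e−11=t.

sweat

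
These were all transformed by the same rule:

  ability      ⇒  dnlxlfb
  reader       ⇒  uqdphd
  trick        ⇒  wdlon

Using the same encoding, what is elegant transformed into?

The shifts repeat in a cycle of length 2: positions 0,1,… shift by +3, +12, then the pattern repeats.
On elegant: e+3=h, l+12=x, e+3=h, g+12=s, a+3=d, n+12=z, t+3=w.

hxhsdzw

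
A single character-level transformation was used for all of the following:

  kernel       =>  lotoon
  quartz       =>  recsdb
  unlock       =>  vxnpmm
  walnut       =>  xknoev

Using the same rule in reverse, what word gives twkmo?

smile

It's a Vigenère-style cipher with numeric key [1,10,2]: position i shifts by key[i mod 3].
Undoing it on twkmo: t−1=s, w−10=m, k−2=i, m−1=l, o−10=e.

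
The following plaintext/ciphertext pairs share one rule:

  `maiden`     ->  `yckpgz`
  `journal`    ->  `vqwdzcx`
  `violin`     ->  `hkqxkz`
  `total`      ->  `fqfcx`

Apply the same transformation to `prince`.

bdkzog

The rule splits by letter class: vowels +2, consonants +12.
On prince: p(cons)+12=b, r(cons)+12=d, i(vowel)+2=k, n(cons)+12=z, c(cons)+12=o, e(vowel)+2=g.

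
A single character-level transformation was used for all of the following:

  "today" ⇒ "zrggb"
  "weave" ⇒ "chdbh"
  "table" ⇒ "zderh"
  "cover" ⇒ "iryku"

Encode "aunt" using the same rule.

Shifts by position in today: pos 0: t→z (+6), pos 1: o→r (+3), pos 2: d→g (+3), pos 3: a→g (+6), pos 4: y→b (+3) — repeating every 3. It's a Vigenère-style cipher with numeric key [6,3,3]: position i shifts by key[i mod 3].
For aunt: a+6=g, u+3=x, n+3=q, t+6=z.

gxqz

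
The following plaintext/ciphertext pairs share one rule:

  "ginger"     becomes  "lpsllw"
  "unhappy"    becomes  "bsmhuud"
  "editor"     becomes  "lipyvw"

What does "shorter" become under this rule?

xmvwylw

The shift depends on letter class: consonant g→l is +5, but vowel i→p is +7. The rule splits by letter class: vowels +7, consonants +5.
Applying it to shorter: s(cons)+5=x, h(cons)+5=m, o(vowel)+7=v, r(cons)+5=w, t(cons)+5=y, e(vowel)+7=l, r(cons)+5=w.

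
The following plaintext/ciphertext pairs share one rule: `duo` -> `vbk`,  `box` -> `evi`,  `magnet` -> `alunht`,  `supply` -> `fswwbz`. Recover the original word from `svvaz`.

stool

The word is reversed, then every letter is shifted forward by 7.
Decoding svvaz: shift back: s−7=l, v−7=o, v−7=o, a−7=t, z−7=s → loots; then reverse → stool.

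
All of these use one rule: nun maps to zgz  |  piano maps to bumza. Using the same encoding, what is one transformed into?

azq

Every letter moves 12 places later in the alphabet, wrapping around z→a.
Applying it to one: o+12=a, n+12=z, e+12=q.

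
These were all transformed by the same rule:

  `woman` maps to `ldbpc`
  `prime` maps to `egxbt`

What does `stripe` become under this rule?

higxet

Every letter moves 15 places later in the alphabet, wrapping around z→a.
On stripe: s+15=h, t+15=i, r+15=g, i+15=x, p+15=e, e+15=t.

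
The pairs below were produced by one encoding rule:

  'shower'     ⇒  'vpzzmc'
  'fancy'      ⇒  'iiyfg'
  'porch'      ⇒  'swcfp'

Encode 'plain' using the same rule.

stllv

Shifts by position in shower: pos 0: s→v (+3), pos 1: h→p (+8), pos 2: o→z (+11), pos 3: w→z (+3), pos 4: e→m (+8), pos 5: r→c (+11) — repeating every 3. It's a Vigenère-style cipher with numeric key [3,8,11]: position i shifts by key[i mod 3].
Applying it to plain: p+3=s, l+8=t, a+11=l, i+3=l, n+8=v.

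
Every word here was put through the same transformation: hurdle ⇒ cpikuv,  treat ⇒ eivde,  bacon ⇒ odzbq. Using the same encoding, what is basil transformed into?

odtnu

This is an affine cipher: with a=0,…,z=25, each position x becomes (11x+3) mod 26.
Applying it to basil: b(1)→11·1+3≡14=o; a(0)→11·0+3≡3=d; s(18)→11·18+3≡19=t; i(8)→11·8+3≡13=n; l(11)→11·11+3≡20=u (all mod 26).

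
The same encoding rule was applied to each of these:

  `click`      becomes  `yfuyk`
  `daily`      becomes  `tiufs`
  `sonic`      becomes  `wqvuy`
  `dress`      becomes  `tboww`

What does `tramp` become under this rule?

rbial

c(2)→y(24) and l(11)→f(5) fit y≡21x+8 (mod 26); the inverse of 21 mod 26 is 5. Treating letters as 0–25, the rule is x ↦ 21x + 8 (mod 26).
Applying it to tramp: t(19)→21·19+8≡17=r; r(17)→21·17+8≡1=b; a(0)→21·0+8≡8=i; m(12)→21·12+8≡0=a; p(15)→21·15+8≡11=l (all mod 26).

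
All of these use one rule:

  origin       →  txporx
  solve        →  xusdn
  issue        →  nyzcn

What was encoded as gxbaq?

brush

In origin: o→t is +5, r→x is +6, i→p is +7, g→o is +8 — the shift increases by 1 each position. Each letter shifts forward by (position + 5), i.e. 5, 6, 7, … — the shift grows by one for each successive letter.
Undoing it on gxbaq: g−5=b, x−6=r, b−7=u, a−8=s, q−9=h.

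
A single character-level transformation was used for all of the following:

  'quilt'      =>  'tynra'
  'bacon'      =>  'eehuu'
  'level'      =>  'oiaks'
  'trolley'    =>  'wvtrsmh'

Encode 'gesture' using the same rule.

jixzbzn

In quilt: q→t is +3, u→y is +4, i→n is +5, l→r is +6 — the shift increases by 1 each position. Each letter shifts forward by (position + 3), i.e. 3, 4, 5, … — the shift grows by one for each successive letter.
On gesture: g+3=j, e+4=i, s+5=x, t+6=z, u+7=b, r+8=z, e+9=n.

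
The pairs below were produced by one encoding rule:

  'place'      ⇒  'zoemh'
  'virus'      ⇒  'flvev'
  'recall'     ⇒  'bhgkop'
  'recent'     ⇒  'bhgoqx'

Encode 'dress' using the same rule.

nuicv

Shifts by position in place: pos 0: p→z (+10), pos 1: l→o (+3), pos 2: a→e (+4), pos 3: c→m (+10), pos 4: e→h (+3) — repeating every 3. The shifts repeat in a cycle of length 3: positions 0,1,… shift by +10, +3, +4, then the pattern repeats.
Applying it to dress: d+10=n, r+3=u, e+4=i, s+10=c, s+3=v.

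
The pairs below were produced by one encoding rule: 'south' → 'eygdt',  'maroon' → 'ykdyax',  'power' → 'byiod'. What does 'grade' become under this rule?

Shifts by position in south: pos 0: s→e (+12), pos 1: o→y (+10), pos 2: u→g (+12), pos 3: t→d (+10) — repeating every 2. It's a Vigenère-style cipher with numeric key [12,10]: position i shifts by key[i mod 2].
Applying it to grade: g+12=s, r+10=b, a+12=m, d+10=n, e+12=q.

sbmnq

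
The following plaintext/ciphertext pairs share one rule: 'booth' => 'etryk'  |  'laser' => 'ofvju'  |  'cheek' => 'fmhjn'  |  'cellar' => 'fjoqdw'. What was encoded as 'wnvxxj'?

tissue

Shifts by position in booth: pos 0: b→e (+3), pos 1: o→t (+5), pos 2: o→r (+3), pos 3: t→y (+5) — repeating every 2. The shifts repeat in a cycle of length 2: positions 0,1,… shift by +3, +5, then the pattern repeats.
Decoding wnvxxj: w−3=t, n−5=i, v−3=s, x−5=s, x−3=u, j−5=e.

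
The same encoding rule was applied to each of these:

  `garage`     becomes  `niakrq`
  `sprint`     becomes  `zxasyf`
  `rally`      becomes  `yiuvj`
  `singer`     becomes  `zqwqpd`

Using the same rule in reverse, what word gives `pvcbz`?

In garage: g→n is +7, a→i is +8, r→a is +9, a→k is +10 — the shift increases by 1 each position. Letter i (0-indexed) is shifted by i+7, so successive shifts are 7, 8, 9, ….
Decoding pvcbz: p−7=i, v−8=n, c−9=t, b−10=r, z−11=o.

intro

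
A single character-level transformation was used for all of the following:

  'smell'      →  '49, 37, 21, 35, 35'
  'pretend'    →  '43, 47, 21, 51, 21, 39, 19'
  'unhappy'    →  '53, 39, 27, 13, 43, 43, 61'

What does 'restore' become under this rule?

47, 21, 49, 51, 41, 47, 21

s(#19)→49 and m(#13)→37: differences scale by 2, so n = 2·pos + 11. Each letter becomes 2×(its alphabet position, a=1..z=26) + 11.
On restore: r=18→47, e=5→21, s=19→49, t=20→51, o=15→41, r=18→47, e=5→21.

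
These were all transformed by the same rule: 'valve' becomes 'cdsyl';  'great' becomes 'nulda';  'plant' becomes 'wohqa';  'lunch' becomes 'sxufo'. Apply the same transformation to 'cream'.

juldt

The shifts repeat in a cycle of length 2: positions 0,1,… shift by +7, +3, then the pattern repeats.
Applying it to cream: c+7=j, r+3=u, e+7=l, a+3=d, m+7=t.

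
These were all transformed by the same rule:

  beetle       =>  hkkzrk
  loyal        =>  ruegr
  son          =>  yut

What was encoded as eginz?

yacht

Compare letters: b→h is +6, e→k is +6, e→k is +6 — a constant shift. It's a constant shift of +6 (ROT6).
Undoing it on eginz: e−6=y, g−6=a, i−6=c, n−6=h, z−6=t.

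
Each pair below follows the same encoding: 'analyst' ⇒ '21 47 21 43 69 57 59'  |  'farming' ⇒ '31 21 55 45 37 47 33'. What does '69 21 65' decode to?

Each letter becomes 2×(its alphabet position, a=1..z=26) + 19.
Decoding 69 21 65: 69→(69−19)÷2=25=y, 21→(21−19)÷2=1=a, 65→(65−19)÷2=23=w.

yaw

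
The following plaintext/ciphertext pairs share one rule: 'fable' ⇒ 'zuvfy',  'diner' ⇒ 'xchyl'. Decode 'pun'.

vat

Compare letters: f→z is +20, a→u is +20, b→v is +20 — a constant shift. Every letter moves 20 places later in the alphabet, wrapping around z→a.
Decoding pun: p−20=v, u−20=a, n−20=t.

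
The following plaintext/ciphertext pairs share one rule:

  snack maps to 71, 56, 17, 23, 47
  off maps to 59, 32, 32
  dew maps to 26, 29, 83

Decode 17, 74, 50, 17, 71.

atlas

s(#19)→71 and n(#14)→56: differences scale by 3, so n = 3·pos + 14. With a=1..z=26, the number is 3·pos + 14.
Reversing it on 17, 74, 50, 17, 71: 17→(17−14)÷3=1=a, 74→(74−14)÷3=20=t, 50→(50−14)÷3=12=l, 17→(17−14)÷3=1=a, 71→(71−14)÷3=19=s.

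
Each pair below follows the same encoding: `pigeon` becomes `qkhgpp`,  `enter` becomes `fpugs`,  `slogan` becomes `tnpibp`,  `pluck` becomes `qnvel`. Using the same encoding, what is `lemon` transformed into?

mgnqo

Shifts by position in pigeon: pos 0: p→q (+1), pos 1: i→k (+2), pos 2: g→h (+1), pos 3: e→g (+2) — repeating every 2. The shifts repeat in a cycle of length 2: positions 0,1,… shift by +1, +2, then the pattern repeats.
Applying it to lemon: l+1=m, e+2=g, m+1=n, o+2=q, n+1=o.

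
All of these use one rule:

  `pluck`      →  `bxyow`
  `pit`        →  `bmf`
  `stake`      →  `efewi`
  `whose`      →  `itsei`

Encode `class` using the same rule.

The shift depends on letter class: consonant p→b is +12, but vowel u→y is +4. Two shifts are in play — +4 for a/e/i/o/u, +12 for every other letter.
Applying it to class: c(cons)+12=o, l(cons)+12=x, a(vowel)+4=e, s(cons)+12=e, s(cons)+12=e.

oxeee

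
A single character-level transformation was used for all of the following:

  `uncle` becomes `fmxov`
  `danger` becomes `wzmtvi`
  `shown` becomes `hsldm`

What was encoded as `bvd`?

Each letter is replaced by its mirror in the alphabet: a↔z, b↔y, c↔x, and so on (the Atbash cipher).
Reversing it on bvd: b↔y, v↔e, d↔w.

yew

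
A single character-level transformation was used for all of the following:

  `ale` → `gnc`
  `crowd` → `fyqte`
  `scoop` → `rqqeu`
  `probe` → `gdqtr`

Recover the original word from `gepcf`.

The output letters match the input read backwards, each shifted +2: ale reversed is ela. Two steps: reverse the string, then apply a Caesar shift of +2.
Undoing it on gepcf: shift back: g−2=e, e−2=c, p−2=n, c−2=a, f−2=d → ecnad; then reverse → dance.

dance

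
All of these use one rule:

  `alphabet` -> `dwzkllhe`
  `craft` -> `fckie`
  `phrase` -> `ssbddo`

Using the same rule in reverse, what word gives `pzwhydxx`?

momentum

Shifts by position in alphabet: pos 0: a→d (+3), pos 1: l→w (+11), pos 2: p→z (+10), pos 3: h→k (+3), pos 4: a→l (+11), pos 5: b→l (+10) — repeating every 3. It's a Vigenère-style cipher with numeric key [3,11,10]: position i shifts by key[i mod 3].
Decoding pzwhydxx: p−3=m, z−11=o, w−10=m, h−3=e, y−11=n, d−10=t, x−3=u, x−11=m.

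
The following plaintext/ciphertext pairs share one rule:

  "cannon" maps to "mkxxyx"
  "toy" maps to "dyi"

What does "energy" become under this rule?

oxobqi

Compare letters: c→m is +10, a→k is +10, n→x is +10 — a constant shift. This is a Caesar cipher with shift 10.
Applying it to energy: e+10=o, n+10=x, e+10=o, r+10=b, g+10=q, y+10=i.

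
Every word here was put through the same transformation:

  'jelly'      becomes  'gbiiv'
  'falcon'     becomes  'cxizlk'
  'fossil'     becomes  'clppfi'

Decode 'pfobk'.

Compare letters: j→g is +23, e→b is +23, l→i is +23 — a constant shift. It's a constant shift of +23 (ROT23).
Decoding pfobk: p−23=s, f−23=i, o−23=r, b−23=e, k−23=n.

siren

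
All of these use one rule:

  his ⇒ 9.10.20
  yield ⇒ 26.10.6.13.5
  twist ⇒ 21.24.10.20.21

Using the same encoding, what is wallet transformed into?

Letters become their 1-based position plus 1 (so a→2, b→3, …).
For wallet: w=23→24, a=1→2, l=12→13, l=12→13, e=5→6, t=20→21.

24.2.13.13.6.21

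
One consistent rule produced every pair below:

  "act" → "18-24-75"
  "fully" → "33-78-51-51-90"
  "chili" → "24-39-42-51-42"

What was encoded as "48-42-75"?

kit

a(#1)→18 and c(#3)→24: differences scale by 3, so n = 3·pos + 15. With a=1..z=26, the number is 3·pos + 15.
Undoing it on 48-42-75: 48→(48−15)÷3=11=k, 42→(42−15)÷3=9=i, 75→(75−15)÷3=20=t.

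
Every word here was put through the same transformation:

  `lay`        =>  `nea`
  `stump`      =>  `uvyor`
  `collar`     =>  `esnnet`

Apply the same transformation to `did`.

fmf

The shift depends on letter class: consonant l→n is +2, but vowel a→e is +4. Two shifts are in play — +4 for a/e/i/o/u, +2 for every other letter.
On did: d(cons)+2=f, i(vowel)+4=m, d(cons)+2=f.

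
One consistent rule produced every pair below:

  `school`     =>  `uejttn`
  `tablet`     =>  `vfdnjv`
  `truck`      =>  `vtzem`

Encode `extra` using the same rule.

jzvtf

The shift depends on letter class: consonant s→u is +2, but vowel o→t is +5. The rule splits by letter class: vowels +5, consonants +2.
On extra: e(vowel)+5=j, x(cons)+2=z, t(cons)+2=v, r(cons)+2=t, a(vowel)+5=f.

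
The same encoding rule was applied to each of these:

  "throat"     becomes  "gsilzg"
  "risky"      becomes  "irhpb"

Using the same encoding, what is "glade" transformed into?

tozwv

Each pair mirrors across the alphabet (t↔g, h↔s, r↔i): positions sum to 25. Letters are reflected about the middle of the alphabet (position → 25−position): Atbash.
For glade: g↔t, l↔o, a↔z, d↔w, e↔v.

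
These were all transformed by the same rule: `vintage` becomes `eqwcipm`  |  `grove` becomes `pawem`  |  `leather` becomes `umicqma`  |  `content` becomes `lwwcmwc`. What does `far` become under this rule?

Vowels shift forward by 8 and consonants shift forward by 9.
For far: f(cons)+9=o, a(vowel)+8=i, r(cons)+9=a.

oia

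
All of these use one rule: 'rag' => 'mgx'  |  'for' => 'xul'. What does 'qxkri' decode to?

clerk

The output letters match the input read backwards, each shifted +6: rag reversed is gar. The word is reversed, then every letter is shifted forward by 6.
Undoing it on qxkri: shift back: q−6=k, x−6=r, k−6=e, r−6=l, i−6=c → krelc; then reverse → clerk.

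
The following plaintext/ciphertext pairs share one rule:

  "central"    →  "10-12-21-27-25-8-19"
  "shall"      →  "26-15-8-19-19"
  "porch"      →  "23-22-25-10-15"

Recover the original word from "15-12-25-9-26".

herbs

c is letter #3 and maps to 10: an offset of 7. The number is (letter's place in the alphabet, a=1) + 7.
Decoding 15-12-25-9-26: 15→(15−7)÷1=8=h, 12→(12−7)÷1=5=e, 25→(25−7)÷1=18=r, 9→(9−7)÷1=2=b, 26→(26−7)÷1=19=s.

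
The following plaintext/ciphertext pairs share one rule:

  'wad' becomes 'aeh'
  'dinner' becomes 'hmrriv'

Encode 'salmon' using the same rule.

wepqsr

Compare letters: w→a is +4, a→e is +4, d→h is +4 — a constant shift. This is a Caesar cipher with shift 4.
On salmon: s+4=w, a+4=e, l+4=p, m+4=q, o+4=s, n+4=r.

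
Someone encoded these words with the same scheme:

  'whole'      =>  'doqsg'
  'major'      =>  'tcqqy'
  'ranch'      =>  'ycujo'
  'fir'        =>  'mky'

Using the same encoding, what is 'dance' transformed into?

kcujg

The shift depends on letter class: consonant w→d is +7, but vowel o→q is +2. The rule splits by letter class: vowels +2, consonants +7.
Applying it to dance: d(cons)+7=k, a(vowel)+2=c, n(cons)+7=u, c(cons)+7=j, e(vowel)+2=g.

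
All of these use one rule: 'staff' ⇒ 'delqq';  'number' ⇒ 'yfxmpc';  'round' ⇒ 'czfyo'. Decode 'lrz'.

Compare letters: s→d is +11, t→e is +11, a→l is +11 — a constant shift. It's a constant shift of +11 (ROT11).
Decoding lrz: l−11=a, r−11=g, z−11=o.

ago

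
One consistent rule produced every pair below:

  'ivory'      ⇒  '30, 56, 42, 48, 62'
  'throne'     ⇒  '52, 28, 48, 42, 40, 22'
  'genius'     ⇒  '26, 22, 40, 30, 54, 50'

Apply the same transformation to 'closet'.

i(#9)→30 and v(#22)→56: differences scale by 2, so n = 2·pos + 12. The formula is n = 2×(alphabet index, a=1) + 12.
Applying it to closet: c=3→18, l=12→36, o=15→42, s=19→50, e=5→22, t=20→52.

18, 36, 42, 50, 22, 52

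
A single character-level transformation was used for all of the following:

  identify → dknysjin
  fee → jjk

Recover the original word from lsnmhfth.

coaching

The output letters match the input read backwards, each shifted +5: identify reversed is yfitnedi. The word is reversed, then every letter is shifted forward by 5.
Decoding lsnmhfth: shift back: l−5=g, s−5=n, n−5=i, m−5=h, h−5=c, f−5=a, t−5=o, h−5=c → gnihcaoc; then reverse → coaching.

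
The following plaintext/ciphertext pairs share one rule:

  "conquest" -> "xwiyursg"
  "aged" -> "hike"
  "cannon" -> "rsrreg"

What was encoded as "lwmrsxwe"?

Two steps: reverse the string, then apply a Caesar shift of +4.
Undoing it on lwmrsxwe: shift back: l−4=h, w−4=s, m−4=i, r−4=n, s−4=o, x−4=t, w−4=s, e−4=a → hsinotsa; then reverse → astonish.

astonish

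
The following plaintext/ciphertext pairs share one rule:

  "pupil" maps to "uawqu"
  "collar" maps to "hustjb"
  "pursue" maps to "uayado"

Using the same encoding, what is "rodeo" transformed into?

Letter i (0-indexed) is shifted by i+5, so successive shifts are 5, 6, 7, ….
For rodeo: r+5=w, o+6=u, d+7=k, e+8=m, o+9=x.

wukmx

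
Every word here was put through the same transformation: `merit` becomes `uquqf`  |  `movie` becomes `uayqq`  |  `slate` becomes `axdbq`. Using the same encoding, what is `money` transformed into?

A repeating key of period 3 is used — shifts +8, +12, +3 over and over.
For money: m+8=u, o+12=a, n+3=q, e+8=m, y+12=k.

uaqmk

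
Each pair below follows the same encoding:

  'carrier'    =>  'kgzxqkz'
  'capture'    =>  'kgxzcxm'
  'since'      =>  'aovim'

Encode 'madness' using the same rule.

ugltmya

Shifts by position in carrier: pos 0: c→k (+8), pos 1: a→g (+6), pos 2: r→z (+8), pos 3: r→x (+6) — repeating every 2. A repeating key of period 2 is used — shifts +8, +6 over and over.
For madness: m+8=u, a+6=g, d+8=l, n+6=t, e+8=m, s+6=y, s+8=a.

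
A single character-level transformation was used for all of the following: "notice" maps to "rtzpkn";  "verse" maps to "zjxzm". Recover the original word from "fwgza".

brass

In notice: n→r is +4, o→t is +5, t→z is +6, i→p is +7 — the shift increases by 1 each position. The shift increases by 1 at each position, starting from +4: 4, 5, 6, ….
Undoing it on fwgza: f−4=b, w−5=r, g−6=a, z−7=s, a−8=s.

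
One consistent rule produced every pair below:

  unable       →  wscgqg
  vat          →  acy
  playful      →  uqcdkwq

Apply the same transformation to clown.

hqqbs

The rule splits by letter class: vowels +2, consonants +5.
Applying it to clown: c(cons)+5=h, l(cons)+5=q, o(vowel)+2=q, w(cons)+5=b, n(cons)+5=s.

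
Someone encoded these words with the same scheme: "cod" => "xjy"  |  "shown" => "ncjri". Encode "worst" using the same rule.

rjmno

Compare letters: c→x is +21, o→j is +21, d→y is +21 — a constant shift. This is a Caesar cipher with shift 21.
Applying it to worst: w+21=r, o+21=j, r+21=m, s+21=n, t+21=o.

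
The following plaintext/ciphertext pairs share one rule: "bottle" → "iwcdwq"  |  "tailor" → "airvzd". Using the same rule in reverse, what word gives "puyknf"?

In bottle: b→i is +7, o→w is +8, t→c is +9, t→d is +10 — the shift increases by 1 each position. The shift increases by 1 at each position, starting from +7: 7, 8, 9, ….
Undoing it on puyknf: p−7=i, u−8=m, y−9=p, k−10=a, n−11=c, f−12=t.

impact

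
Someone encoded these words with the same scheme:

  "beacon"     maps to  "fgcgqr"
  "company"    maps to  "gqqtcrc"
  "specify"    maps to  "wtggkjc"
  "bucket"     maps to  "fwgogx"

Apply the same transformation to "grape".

The shift depends on letter class: consonant b→f is +4, but vowel e→g is +2. Two shifts are in play — +2 for a/e/i/o/u, +4 for every other letter.
On grape: g(cons)+4=k, r(cons)+4=v, a(vowel)+2=c, p(cons)+4=t, e(vowel)+2=g.

kvctg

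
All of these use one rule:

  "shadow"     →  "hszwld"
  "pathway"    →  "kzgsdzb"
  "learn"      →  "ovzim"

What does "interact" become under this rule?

rmgvizxg

Each pair mirrors across the alphabet (s↔h, h↔s, a↔z): positions sum to 25. This is the alphabet-reversal cipher (Atbash): a becomes z, b becomes y, etc.
On interact: i↔r, n↔m, t↔g, e↔v, r↔i, a↔z, c↔x, t↔g.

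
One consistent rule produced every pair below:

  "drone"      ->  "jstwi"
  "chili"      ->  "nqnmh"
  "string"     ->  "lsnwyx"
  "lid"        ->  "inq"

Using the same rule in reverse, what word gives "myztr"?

The output letters match the input read backwards, each shifted +5: drone reversed is enord. The word is reversed, then every letter is shifted forward by 5.
Reversing it on myztr: shift back: m−5=h, y−5=t, z−5=u, t−5=o, r−5=m → htuom; then reverse → mouth.

mouth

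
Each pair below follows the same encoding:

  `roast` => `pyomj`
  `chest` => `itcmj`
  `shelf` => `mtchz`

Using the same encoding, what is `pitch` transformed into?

vqjit

r(17)→p(15) and o(14)→y(24) fit y≡23x+14 (mod 26); the inverse of 23 mod 26 is 17. This is an affine cipher: with a=0,…,z=25, each position x becomes (23x+14) mod 26.
For pitch: p(15)→23·15+14≡21=v; i(8)→23·8+14≡16=q; t(19)→23·19+14≡9=j; c(2)→23·2+14≡8=i; h(7)→23·7+14≡19=t (all mod 26).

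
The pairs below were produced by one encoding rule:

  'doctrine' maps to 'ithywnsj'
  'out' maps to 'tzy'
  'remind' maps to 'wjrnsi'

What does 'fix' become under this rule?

knc

Compare letters: d→i is +5, o→t is +5, c→h is +5 — a constant shift. This is a Caesar cipher with shift 5.
On fix: f+5=k, i+5=n, x+5=c.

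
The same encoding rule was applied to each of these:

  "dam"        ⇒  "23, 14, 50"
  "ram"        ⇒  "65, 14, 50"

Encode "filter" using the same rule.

d(#4)→23 and a(#1)→14: differences scale by 3, so n = 3·pos + 11. With a=1..z=26, the number is 3·pos + 11.
On filter: f=6→29, i=9→38, l=12→47, t=20→71, e=5→26, r=18→65.

29, 38, 47, 71, 26, 65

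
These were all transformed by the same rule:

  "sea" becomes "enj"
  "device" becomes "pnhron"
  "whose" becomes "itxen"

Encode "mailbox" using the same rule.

The shift depends on letter class: consonant s→e is +12, but vowel e→n is +9. The rule splits by letter class: vowels +9, consonants +12.
Applying it to mailbox: m(cons)+12=y, a(vowel)+9=j, i(vowel)+9=r, l(cons)+12=x, b(cons)+12=n, o(vowel)+9=x, x(cons)+12=j.

yjrxnxj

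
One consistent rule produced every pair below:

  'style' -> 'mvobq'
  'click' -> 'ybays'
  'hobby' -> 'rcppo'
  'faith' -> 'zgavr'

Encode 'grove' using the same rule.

idcnq

Treating letters as 0–25, the rule is x ↦ 9x + 6 (mod 26).
On grove: g(6)→9·6+6≡8=i; r(17)→9·17+6≡3=d; o(14)→9·14+6≡2=c; v(21)→9·21+6≡13=n; e(4)→9·4+6≡16=q (all mod 26).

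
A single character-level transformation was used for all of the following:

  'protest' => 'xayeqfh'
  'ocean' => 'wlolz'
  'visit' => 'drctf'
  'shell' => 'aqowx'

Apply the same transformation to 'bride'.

jasoq

In protest: p→x is +8, r→a is +9, o→y is +10, t→e is +11 — the shift increases by 1 each position. The shift increases by 1 at each position, starting from +8: 8, 9, 10, ….
For bride: b+8=j, r+9=a, i+10=s, d+11=o, e+12=q.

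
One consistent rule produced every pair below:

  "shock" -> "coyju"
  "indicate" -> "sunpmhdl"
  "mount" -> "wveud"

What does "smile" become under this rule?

A repeating key of period 2 is used — shifts +10, +7 over and over.
Applying it to smile: s+10=c, m+7=t, i+10=s, l+7=s, e+10=o.

ctsso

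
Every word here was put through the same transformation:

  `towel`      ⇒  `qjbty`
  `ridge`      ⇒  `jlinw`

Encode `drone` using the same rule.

jstwi

The output letters match the input read backwards, each shifted +5: towel reversed is lewot. Read the word backwards and shift each letter +5.
For drone: reverse → enord; then shift: e+5=j, n+5=s, o+5=t, r+5=w, d+5=i.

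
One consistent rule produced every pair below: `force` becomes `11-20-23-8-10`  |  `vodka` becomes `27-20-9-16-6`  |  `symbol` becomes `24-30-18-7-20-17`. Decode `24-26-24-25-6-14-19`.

f is letter #6 and maps to 11: an offset of 5. Each letter is replaced by its alphabet position (a=1..z=26) + 5.
Undoing it on 24-26-24-25-6-14-19: 24→(24−5)÷1=19=s, 26→(26−5)÷1=21=u, 24→(24−5)÷1=19=s, 25→(25−5)÷1=20=t, 6→(6−5)÷1=1=a, 14→(14−5)÷1=9=i, 19→(19−5)÷1=14=n.

sustain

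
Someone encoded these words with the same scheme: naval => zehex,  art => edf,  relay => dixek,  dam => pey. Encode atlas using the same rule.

efxee

The rule splits by letter class: vowels +4, consonants +12.
Applying it to atlas: a(vowel)+4=e, t(cons)+12=f, l(cons)+12=x, a(vowel)+4=e, s(cons)+12=e.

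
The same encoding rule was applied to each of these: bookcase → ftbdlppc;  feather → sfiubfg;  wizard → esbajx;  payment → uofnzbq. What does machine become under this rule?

fojidbn

The output letters match the input read backwards, each shifted +1: bookcase reversed is esackoob. The word is reversed, then every letter is shifted forward by 1.
Applying it to machine: reverse → enihcam; then shift: e+1=f, n+1=o, i+1=j, h+1=i, c+1=d, a+1=b, m+1=n.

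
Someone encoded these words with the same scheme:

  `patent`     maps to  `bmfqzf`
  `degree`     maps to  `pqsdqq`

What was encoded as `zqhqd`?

never

Every letter moves 12 places later in the alphabet, wrapping around z→a.
Undoing it on zqhqd: z−12=n, q−12=e, h−12=v, q−12=e, d−12=r.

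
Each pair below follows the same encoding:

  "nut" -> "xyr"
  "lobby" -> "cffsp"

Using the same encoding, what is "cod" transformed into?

hsg

Read the word backwards and shift each letter +4.
Applying it to cod: reverse → doc; then shift: d+4=h, o+4=s, c+4=g.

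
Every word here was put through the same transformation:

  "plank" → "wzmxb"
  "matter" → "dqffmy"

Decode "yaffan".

The output letters match the input read backwards, each shifted +12: plank reversed is knalp. Two steps: reverse the string, then apply a Caesar shift of +12.
Undoing it on yaffan: shift back: y−12=m, a−12=o, f−12=t, f−12=t, a−12=o, n−12=b → mottob; then reverse → bottom.

bottom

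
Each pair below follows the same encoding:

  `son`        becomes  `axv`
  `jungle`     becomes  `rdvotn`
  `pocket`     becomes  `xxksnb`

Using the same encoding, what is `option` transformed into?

xxbrxv

The shift depends on letter class: consonant s→a is +8, but vowel o→x is +9. Vowels shift forward by 9 and consonants shift forward by 8.
On option: o(vowel)+9=x, p(cons)+8=x, t(cons)+8=b, i(vowel)+9=r, o(vowel)+9=x, n(cons)+8=v.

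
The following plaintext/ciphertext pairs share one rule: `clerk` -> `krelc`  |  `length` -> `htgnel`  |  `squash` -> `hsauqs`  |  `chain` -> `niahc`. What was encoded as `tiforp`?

profit

The output letters match the input read backwards: clerk reversed is krelc. The word is simply reversed.
Undoing it on tiforp: then reverse → profit.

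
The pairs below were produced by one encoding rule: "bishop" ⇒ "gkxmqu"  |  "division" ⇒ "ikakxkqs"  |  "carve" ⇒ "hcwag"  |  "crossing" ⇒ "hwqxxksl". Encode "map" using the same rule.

The shift depends on letter class: consonant b→g is +5, but vowel i→k is +2. Two shifts are in play — +2 for a/e/i/o/u, +5 for every other letter.
For map: m(cons)+5=r, a(vowel)+2=c, p(cons)+5=u.

rcu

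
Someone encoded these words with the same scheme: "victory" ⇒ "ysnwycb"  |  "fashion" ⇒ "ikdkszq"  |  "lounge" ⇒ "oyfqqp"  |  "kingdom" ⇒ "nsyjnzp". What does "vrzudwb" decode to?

Shifts by position in victory: pos 0: v→y (+3), pos 1: i→s (+10), pos 2: c→n (+11), pos 3: t→w (+3), pos 4: o→y (+10), pos 5: r→c (+11) — repeating every 3. The shifts repeat in a cycle of length 3: positions 0,1,… shift by +3, +10, +11, then the pattern repeats.
Decoding vrzudwb: v−3=s, r−10=h, z−11=o, u−3=r, d−10=t, w−11=l, b−3=y.

shortly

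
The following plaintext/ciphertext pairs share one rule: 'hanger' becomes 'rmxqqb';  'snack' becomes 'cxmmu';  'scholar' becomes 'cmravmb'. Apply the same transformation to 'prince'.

The shift depends on letter class: consonant h→r is +10, but vowel a→m is +12. The rule splits by letter class: vowels +12, consonants +10.
For prince: p(cons)+10=z, r(cons)+10=b, i(vowel)+12=u, n(cons)+10=x, c(cons)+10=m, e(vowel)+12=q.

zbuxmq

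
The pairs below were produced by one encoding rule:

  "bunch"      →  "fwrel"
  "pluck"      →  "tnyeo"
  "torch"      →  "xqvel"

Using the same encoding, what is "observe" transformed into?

It's a Vigenère-style cipher with numeric key [4,2]: position i shifts by key[i mod 2].
Applying it to observe: o+4=s, b+2=d, s+4=w, e+2=g, r+4=v, v+2=x, e+4=i.

sdwgvxi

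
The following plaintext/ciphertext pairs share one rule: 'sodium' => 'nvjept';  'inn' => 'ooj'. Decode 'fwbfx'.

The output letters match the input read backwards, each shifted +1: sodium reversed is muidos. Read the word backwards and shift each letter +1.
Reversing it on fwbfx: shift back: f−1=e, w−1=v, b−1=a, f−1=e, x−1=w → evaew; then reverse → weave.

weave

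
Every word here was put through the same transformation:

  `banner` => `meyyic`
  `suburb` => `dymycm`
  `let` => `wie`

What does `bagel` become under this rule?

meriw

The shift depends on letter class: consonant b→m is +11, but vowel a→e is +4. The rule splits by letter class: vowels +4, consonants +11.
For bagel: b(cons)+11=m, a(vowel)+4=e, g(cons)+11=r, e(vowel)+4=i, l(cons)+11=w.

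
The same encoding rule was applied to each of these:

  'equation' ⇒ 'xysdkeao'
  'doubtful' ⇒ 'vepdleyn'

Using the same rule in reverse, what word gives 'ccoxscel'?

business

The output letters match the input read backwards, each shifted +10: equation reversed is noitauqe. Read the word backwards and shift each letter +10.
Undoing it on ccoxscel: shift back: c−10=s, c−10=s, o−10=e, x−10=n, s−10=i, c−10=s, e−10=u, l−10=b → ssenisub; then reverse → business.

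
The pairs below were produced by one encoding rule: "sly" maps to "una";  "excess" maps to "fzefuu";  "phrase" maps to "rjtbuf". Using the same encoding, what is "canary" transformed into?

The shift depends on letter class: consonant s→u is +2, but vowel e→f is +1. Vowels shift forward by 1 and consonants shift forward by 2.
On canary: c(cons)+2=e, a(vowel)+1=b, n(cons)+2=p, a(vowel)+1=b, r(cons)+2=t, y(cons)+2=a.

ebpbta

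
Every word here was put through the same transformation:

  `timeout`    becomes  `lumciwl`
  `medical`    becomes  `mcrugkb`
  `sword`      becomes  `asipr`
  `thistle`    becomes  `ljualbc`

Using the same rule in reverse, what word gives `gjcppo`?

t(19)→l(11) and i(8)→u(20) fit y≡11x+10 (mod 26); the inverse of 11 mod 26 is 19. Treating letters as 0–25, the rule is x ↦ 11x + 10 (mod 26).
Undoing it on gjcppo: g(6)→19·(6−10)≡2=c; j(9)→19·(9−10)≡7=h; c(2)→19·(2−10)≡4=e; p(15)→19·(15−10)≡17=r; p(15)→19·(15−10)≡17=r; o(14)→19·(14−10)≡24=y (all mod 26).

cherry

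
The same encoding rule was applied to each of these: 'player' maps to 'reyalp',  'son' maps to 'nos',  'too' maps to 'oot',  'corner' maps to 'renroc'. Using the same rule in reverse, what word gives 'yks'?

The output letters match the input read backwards: player reversed is reyalp. The word is simply reversed.
Decoding yks: then reverse → sky.

sky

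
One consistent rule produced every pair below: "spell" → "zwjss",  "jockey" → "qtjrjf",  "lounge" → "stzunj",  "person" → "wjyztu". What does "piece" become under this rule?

The shift depends on letter class: consonant s→z is +7, but vowel e→j is +5. Vowels shift forward by 5 and consonants shift forward by 7.
On piece: p(cons)+7=w, i(vowel)+5=n, e(vowel)+5=j, c(cons)+7=j, e(vowel)+5=j.

wnjjj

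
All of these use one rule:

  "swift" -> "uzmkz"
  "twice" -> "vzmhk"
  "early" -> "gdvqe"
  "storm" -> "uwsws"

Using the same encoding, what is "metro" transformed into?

ohxwu

Each letter shifts forward by (position + 2), i.e. 2, 3, 4, … — the shift grows by one for each successive letter.
Applying it to metro: m+2=o, e+3=h, t+4=x, r+5=w, o+6=u.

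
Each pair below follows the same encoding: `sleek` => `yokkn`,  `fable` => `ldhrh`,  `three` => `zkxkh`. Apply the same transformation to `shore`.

Shifts by position in sleek: pos 0: s→y (+6), pos 1: l→o (+3), pos 2: e→k (+6), pos 3: e→k (+6), pos 4: k→n (+3) — repeating every 3. A repeating key of period 3 is used — shifts +6, +3, +6 over and over.
On shore: s+6=y, h+3=k, o+6=u, r+6=x, e+3=h.

ykuxh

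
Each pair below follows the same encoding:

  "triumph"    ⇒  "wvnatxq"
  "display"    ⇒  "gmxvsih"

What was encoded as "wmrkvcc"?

timeout

In triumph: t→w is +3, r→v is +4, i→n is +5, u→a is +6 — the shift increases by 1 each position. The shift increases by 1 at each position, starting from +3: 3, 4, 5, ….
Undoing it on wmrkvcc: w−3=t, m−4=i, r−5=m, k−6=e, v−7=o, c−8=u, c−9=t.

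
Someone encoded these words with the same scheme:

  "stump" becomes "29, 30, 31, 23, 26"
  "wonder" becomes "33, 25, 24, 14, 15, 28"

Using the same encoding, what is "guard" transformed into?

Each letter is replaced by its alphabet position (a=1..z=26) + 10.
On guard: g=7→17, u=21→31, a=1→11, r=18→28, d=4→14.

17, 31, 11, 28, 14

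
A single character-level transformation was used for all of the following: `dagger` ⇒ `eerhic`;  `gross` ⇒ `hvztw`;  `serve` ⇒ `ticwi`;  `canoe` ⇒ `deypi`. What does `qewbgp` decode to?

Shifts by position in dagger: pos 0: d→e (+1), pos 1: a→e (+4), pos 2: g→r (+11), pos 3: g→h (+1), pos 4: e→i (+4), pos 5: r→c (+11) — repeating every 3. It's a Vigenère-style cipher with numeric key [1,4,11]: position i shifts by key[i mod 3].
Reversing it on qewbgp: q−1=p, e−4=a, w−11=l, b−1=a, g−4=c, p−11=e.

palace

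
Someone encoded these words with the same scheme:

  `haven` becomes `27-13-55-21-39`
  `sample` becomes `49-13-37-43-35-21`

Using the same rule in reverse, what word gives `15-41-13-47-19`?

h(#8)→27 and a(#1)→13: differences scale by 2, so n = 2·pos + 11. Each letter becomes 2×(its alphabet position, a=1..z=26) + 11.
Reversing it on 15-41-13-47-19: 15→(15−11)÷2=2=b, 41→(41−11)÷2=15=o, 13→(13−11)÷2=1=a, 47→(47−11)÷2=18=r, 19→(19−11)÷2=4=d.

board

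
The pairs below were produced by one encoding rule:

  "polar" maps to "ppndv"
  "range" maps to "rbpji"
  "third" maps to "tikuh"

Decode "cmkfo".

In polar: p→p is +0, o→p is +1, l→n is +2, a→d is +3 — the shift increases by 1 each position. Letter i (0-indexed) is shifted by i+0, so successive shifts are 0, 1, 2, ….
Undoing it on cmkfo: c−0=c, m−1=l, k−2=i, f−3=c, o−4=k.

click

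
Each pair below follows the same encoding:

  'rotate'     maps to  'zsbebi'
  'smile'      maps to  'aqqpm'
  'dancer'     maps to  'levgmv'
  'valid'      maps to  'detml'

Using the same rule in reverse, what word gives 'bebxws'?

tattoo

Shifts by position in rotate: pos 0: r→z (+8), pos 1: o→s (+4), pos 2: t→b (+8), pos 3: a→e (+4) — repeating every 2. The shifts repeat in a cycle of length 2: positions 0,1,… shift by +8, +4, then the pattern repeats.
Reversing it on bebxws: b−8=t, e−4=a, b−8=t, x−4=t, w−8=o, s−4=o.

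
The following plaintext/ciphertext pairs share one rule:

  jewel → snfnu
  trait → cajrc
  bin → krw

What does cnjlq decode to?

teach

Compare letters: j→s is +9, e→n is +9, w→f is +9 — a constant shift. It's a constant shift of +9 (ROT9).
Reversing it on cnjlq: c−9=t, n−9=e, j−9=a, l−9=c, q−9=h.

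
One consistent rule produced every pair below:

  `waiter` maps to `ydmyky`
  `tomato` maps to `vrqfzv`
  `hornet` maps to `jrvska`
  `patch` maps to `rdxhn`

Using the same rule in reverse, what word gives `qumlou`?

origin

Letter i (0-indexed) is shifted by i+2, so successive shifts are 2, 3, 4, ….
Undoing it on qumlou: q−2=o, u−3=r, m−4=i, l−5=g, o−6=i, u−7=n.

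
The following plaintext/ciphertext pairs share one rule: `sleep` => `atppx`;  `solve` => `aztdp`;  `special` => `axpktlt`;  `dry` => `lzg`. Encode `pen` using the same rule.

xpv

The shift depends on letter class: consonant s→a is +8, but vowel e→p is +11. Two shifts are in play — +11 for a/e/i/o/u, +8 for every other letter.
Applying it to pen: p(cons)+8=x, e(vowel)+11=p, n(cons)+8=v.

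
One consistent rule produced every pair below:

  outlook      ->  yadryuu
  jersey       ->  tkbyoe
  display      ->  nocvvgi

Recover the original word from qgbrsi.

garlic

It's a Vigenère-style cipher with numeric key [10,6]: position i shifts by key[i mod 2].
Undoing it on qgbrsi: q−10=g, g−6=a, b−10=r, r−6=l, s−10=i, i−6=c.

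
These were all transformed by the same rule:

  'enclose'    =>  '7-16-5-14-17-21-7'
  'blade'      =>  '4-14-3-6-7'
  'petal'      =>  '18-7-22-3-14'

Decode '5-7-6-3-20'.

cedar

e is letter #5 and maps to 7: an offset of 2. The number is (letter's place in the alphabet, a=1) + 2.
Undoing it on 5-7-6-3-20: 5→(5−2)÷1=3=c, 7→(7−2)÷1=5=e, 6→(6−2)÷1=4=d, 3→(3−2)÷1=1=a, 20→(20−2)÷1=18=r.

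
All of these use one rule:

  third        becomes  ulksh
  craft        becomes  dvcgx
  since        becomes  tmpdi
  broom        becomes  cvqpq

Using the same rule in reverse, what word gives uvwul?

Shifts by position in third: pos 0: t→u (+1), pos 1: h→l (+4), pos 2: i→k (+2), pos 3: r→s (+1), pos 4: d→h (+4) — repeating every 3. The shifts repeat in a cycle of length 3: positions 0,1,… shift by +1, +4, +2, then the pattern repeats.
Decoding uvwul: u−1=t, v−4=r, w−2=u, u−1=t, l−4=h.

truth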